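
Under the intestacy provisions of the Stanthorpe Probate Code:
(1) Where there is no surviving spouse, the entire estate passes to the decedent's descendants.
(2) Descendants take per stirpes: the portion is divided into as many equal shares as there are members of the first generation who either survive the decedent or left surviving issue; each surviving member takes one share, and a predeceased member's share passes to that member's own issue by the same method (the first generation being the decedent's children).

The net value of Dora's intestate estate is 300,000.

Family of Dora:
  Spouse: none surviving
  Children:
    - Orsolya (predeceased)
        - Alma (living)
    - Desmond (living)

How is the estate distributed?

The entire 300,000 passes to the descendants.
That amount (300,000) is divided into 2 shares of 150,000: Desmond takes 150,000; Orsolya's 150,000 share passes to Orsolya's issue.
Orsolya's share (150,000) passes entirely to Alma.

Alma: 150,000; Desmond: 150,000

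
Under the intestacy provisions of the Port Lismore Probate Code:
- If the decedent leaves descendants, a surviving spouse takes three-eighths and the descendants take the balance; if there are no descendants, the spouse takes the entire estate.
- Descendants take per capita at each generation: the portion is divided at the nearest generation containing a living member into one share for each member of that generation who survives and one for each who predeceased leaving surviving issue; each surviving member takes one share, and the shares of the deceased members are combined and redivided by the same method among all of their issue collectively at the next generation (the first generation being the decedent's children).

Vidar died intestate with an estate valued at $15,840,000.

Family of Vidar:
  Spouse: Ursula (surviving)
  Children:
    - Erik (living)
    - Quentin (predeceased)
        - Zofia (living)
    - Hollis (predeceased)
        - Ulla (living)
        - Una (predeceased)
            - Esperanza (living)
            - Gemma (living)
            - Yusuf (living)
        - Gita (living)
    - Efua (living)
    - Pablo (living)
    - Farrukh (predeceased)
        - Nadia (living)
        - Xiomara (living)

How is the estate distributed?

Ursula takes three-eighths of $15,840,000 = $5,940,000. The remaining $9,900,000 passes to the descendants.
The descendants' portion ($9,900,000) is divided at the children's generation into 6 shares of $1,650,000. Erik, Efua, and Pablo each take $1,650,000. The 3 shares of the deceased (Quentin, Hollis, and Farrukh) are combined into a pool of $4,950,000.
That pool ($4,950,000) is divided at the grandchildren's generation into 6 shares of $825,000. Zofia, Ulla, Gita, Nadia, and Xiomara each take $825,000. The remaining share for the deceased Una ($825,000) is carried to the next generation.
That pool ($825,000) is divided at the great-grandchildren's generation equally among Esperanza, Gemma, and Yusuf: $275,000 each.

Ursula: $5,940,000; Erik: $1,650,000; Zofia: $825,000; Ulla: $825,000; Esperanza: $275,000; Gemma: $275,000; Yusuf: $275,000; Gita: $825,000; Efua: $1,650,000; Pablo: $1,650,000; Nadia: $825,000; Xiomara: $825,000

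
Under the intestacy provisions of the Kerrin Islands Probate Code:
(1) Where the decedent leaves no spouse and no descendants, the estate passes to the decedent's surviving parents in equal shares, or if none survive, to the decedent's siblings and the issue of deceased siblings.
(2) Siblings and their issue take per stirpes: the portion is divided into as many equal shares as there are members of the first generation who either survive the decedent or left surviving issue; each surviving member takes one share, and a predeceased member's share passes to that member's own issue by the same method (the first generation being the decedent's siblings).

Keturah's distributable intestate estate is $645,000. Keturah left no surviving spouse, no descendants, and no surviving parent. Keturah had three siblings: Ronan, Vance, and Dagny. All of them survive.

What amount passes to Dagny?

The entire $645,000 passes to the siblings and their issue.
That amount ($645,000) is divided into 3 shares of $215,000: Ronan, Vance, and Dagny each take $215,000.

Dagny receives $215,000.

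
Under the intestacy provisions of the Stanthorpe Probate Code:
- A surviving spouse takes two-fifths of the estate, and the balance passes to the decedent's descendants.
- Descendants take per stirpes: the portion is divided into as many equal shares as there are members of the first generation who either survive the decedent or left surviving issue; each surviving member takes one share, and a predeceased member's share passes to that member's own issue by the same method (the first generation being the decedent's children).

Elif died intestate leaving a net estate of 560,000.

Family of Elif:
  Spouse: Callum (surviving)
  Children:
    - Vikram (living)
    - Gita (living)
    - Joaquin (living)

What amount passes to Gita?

Callum takes two-fifths of 560,000 = 224,000. The remaining 336,000 passes to the descendants.
The descendants' portion (336,000) is divided into 3 shares of 112,000: Vikram, Gita, and Joaquin each take 112,000.

Gita receives 112,000.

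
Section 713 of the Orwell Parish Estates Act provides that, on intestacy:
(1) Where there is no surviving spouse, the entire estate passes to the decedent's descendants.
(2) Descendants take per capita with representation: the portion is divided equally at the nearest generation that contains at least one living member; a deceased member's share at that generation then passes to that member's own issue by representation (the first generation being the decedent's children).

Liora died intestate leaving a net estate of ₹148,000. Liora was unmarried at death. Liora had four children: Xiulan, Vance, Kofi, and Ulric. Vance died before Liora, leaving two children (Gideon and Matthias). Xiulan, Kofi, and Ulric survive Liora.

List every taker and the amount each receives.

The entire ₹148,000 passes to the descendants.
That amount (₹148,000) is divided into 4 shares of ₹37,000: Xiulan, Kofi, and Ulric each take ₹37,000; Vance's ₹37,000 share passes to Vance's issue.
Vance's share (₹37,000) is divided into 2 shares of ₹18,500: Gideon and Matthias each take ₹18,500.

Xiulan: ₹37,000; Gideon: ₹18,500; Matthias: ₹18,500; Kofi: ₹37,000; Ulric: ₹37,000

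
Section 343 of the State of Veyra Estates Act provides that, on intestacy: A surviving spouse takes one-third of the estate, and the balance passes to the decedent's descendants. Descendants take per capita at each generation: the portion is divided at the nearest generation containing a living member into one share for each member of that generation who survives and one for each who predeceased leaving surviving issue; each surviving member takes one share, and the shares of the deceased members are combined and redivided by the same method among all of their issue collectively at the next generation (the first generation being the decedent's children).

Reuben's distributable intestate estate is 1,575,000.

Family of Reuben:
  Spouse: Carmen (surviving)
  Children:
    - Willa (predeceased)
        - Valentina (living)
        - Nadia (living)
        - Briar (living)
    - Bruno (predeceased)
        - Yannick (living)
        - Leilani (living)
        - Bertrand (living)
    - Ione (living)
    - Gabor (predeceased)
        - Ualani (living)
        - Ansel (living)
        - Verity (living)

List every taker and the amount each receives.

Carmen: 525,000; Valentina: 87,500; Nadia: 87,500; Briar: 87,500; Yannick: 87,500; Leilani: 87,500; Bertrand: 87,500; Ione: 262,500; Ualani: 87,500; Ansel: 87,500; Verity: 87,500

Carmen takes one-third of 1,575,000 = 525,000. The remaining 1,050,000 passes to the descendants.
The descendants' portion (1,050,000) is divided at the children's generation into 4 shares of 262,500. Ione takes 262,500. The 3 shares of the deceased (Willa, Bruno, and Gabor) are combined into a pool of 787,500.
That pool (787,500) is divided at the grandchildren's generation equally among Valentina, Nadia, Briar, Yannick, Leilani, Bertrand, Ualani, Ansel, and Verity: 87,500 each.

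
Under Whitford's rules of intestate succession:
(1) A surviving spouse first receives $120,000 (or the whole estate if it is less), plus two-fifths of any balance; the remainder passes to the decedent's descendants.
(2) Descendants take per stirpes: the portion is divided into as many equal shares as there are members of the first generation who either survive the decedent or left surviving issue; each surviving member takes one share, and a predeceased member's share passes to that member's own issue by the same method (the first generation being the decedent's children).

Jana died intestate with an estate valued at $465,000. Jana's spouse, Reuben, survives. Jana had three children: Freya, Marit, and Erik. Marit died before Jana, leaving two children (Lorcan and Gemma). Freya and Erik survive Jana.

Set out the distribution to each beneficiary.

Reuben first takes $120,000, leaving a balance of $345,000. Reuben then takes two-fifths of the balance ($138,000), for a total of $258,000. The remaining $207,000 passes to the descendants.
The descendants' portion ($207,000) is divided into 3 shares of $69,000: Freya and Erik each take $69,000; Marit's $69,000 share passes to Marit's issue.
Marit's share ($69,000) is divided into 2 shares of $34,500: Lorcan and Gemma each take $34,500.

Reuben: $258,000; Freya: $69,000; Lorcan: $34,500; Gemma: $34,500; Erik: $69,000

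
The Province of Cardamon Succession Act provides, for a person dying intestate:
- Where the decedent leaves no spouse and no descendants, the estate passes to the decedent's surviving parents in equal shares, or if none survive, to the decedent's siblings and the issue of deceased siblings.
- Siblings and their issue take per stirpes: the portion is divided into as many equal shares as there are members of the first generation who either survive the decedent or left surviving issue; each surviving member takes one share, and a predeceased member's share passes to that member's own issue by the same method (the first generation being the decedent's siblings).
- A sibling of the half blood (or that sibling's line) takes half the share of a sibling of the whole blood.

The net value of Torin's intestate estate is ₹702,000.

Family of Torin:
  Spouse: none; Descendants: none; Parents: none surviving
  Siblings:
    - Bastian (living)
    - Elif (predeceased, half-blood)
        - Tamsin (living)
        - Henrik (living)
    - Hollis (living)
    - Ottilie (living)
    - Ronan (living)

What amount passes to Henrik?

Henrik receives ₹39,000.

The entire ₹702,000 passes to the siblings and their issue.
Counting each half-blood sibling's line as half a unit, there are 9/2 units in ₹702,000, so one unit is ₹156,000. Whole-blood lines (Bastian, Hollis, Ottilie, and Ronan) take ₹156,000 each; half-blood lines (Elif) take ₹78,000 each.
Elif's share (₹78,000) is divided into 2 shares of ₹39,000: Tamsin and Henrik each take ₹39,000.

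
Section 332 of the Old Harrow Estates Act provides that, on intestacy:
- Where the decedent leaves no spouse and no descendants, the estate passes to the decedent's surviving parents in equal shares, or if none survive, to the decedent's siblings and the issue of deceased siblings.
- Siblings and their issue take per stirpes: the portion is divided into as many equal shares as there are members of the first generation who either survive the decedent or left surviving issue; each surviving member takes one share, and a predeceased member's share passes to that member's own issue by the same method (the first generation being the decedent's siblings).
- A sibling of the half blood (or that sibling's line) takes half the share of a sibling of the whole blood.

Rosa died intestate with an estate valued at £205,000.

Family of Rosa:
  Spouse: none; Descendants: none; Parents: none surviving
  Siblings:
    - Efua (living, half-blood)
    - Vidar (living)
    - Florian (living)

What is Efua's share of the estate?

Efua receives £41,000.

The entire £205,000 passes to the siblings and their issue.
Counting each half-blood sibling's line as half a unit, there are 5/2 units in £205,000, so one unit is £82,000. Whole-blood lines (Vidar and Florian) take £82,000 each; half-blood lines (Efua) take £41,000 each.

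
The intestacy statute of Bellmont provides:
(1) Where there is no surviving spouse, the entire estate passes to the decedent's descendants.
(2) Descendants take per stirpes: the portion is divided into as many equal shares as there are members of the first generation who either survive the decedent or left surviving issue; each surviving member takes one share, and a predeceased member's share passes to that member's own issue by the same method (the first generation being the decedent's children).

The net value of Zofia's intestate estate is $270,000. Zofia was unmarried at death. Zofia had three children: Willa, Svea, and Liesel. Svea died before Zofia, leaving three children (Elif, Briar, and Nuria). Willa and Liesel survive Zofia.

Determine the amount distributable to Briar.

The entire $270,000 passes to the descendants.
That amount ($270,000) is divided into 3 shares of $90,000: Willa and Liesel each take $90,000; Svea's $90,000 share passes to Svea's issue.
Svea's share ($90,000) is divided into 3 shares of $30,000: Elif, Briar, and Nuria each take $30,000.

Briar receives $30,000.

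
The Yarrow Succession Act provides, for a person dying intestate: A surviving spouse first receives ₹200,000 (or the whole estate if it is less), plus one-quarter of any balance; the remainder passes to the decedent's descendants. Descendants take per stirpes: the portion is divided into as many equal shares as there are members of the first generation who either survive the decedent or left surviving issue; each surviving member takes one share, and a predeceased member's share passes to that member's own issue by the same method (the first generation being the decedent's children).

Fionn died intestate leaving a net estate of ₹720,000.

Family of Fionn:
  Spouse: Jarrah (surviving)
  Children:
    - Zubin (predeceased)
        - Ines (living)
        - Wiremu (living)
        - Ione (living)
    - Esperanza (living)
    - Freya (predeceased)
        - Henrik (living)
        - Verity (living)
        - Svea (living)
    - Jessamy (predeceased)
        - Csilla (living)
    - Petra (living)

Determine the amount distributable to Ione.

Ione receives ₹26,000.

Jarrah first takes ₹200,000, leaving a balance of ₹520,000. Jarrah then takes one-quarter of the balance (₹130,000), for a total of ₹330,000. The remaining ₹390,000 passes to the descendants.
The descendants' portion (₹390,000) is divided into 5 shares of ₹78,000: Esperanza and Petra each take ₹78,000; Zubin's ₹78,000 share passes to Zubin's issue; Freya's ₹78,000 share passes to Freya's issue; Jessamy's ₹78,000 share passes to Jessamy's issue.
Zubin's share (₹78,000) is divided into 3 shares of ₹26,000: Ines, Wiremu, and Ione each take ₹26,000.
Freya's share (₹78,000) is divided into 3 shares of ₹26,000: Henrik, Verity, and Svea each take ₹26,000.
Jessamy's share (₹78,000) passes entirely to Csilla.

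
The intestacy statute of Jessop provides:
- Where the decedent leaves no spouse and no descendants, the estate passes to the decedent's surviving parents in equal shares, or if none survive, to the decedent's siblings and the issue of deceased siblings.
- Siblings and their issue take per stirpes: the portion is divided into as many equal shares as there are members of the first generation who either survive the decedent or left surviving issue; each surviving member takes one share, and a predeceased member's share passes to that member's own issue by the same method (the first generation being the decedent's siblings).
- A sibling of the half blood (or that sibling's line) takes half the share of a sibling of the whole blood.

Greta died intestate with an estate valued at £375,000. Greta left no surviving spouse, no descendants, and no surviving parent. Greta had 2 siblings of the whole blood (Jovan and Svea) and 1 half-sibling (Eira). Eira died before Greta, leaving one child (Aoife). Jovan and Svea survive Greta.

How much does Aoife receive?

Aoife receives £75,000.

The entire £375,000 passes to the siblings and their issue.
Counting each half-blood sibling's line as half a unit, there are 5/2 units in £375,000, so one unit is £150,000. Whole-blood lines (Jovan and Svea) take £150,000 each; half-blood lines (Eira) take £75,000 each.
Eira's share (£75,000) passes entirely to Aoife.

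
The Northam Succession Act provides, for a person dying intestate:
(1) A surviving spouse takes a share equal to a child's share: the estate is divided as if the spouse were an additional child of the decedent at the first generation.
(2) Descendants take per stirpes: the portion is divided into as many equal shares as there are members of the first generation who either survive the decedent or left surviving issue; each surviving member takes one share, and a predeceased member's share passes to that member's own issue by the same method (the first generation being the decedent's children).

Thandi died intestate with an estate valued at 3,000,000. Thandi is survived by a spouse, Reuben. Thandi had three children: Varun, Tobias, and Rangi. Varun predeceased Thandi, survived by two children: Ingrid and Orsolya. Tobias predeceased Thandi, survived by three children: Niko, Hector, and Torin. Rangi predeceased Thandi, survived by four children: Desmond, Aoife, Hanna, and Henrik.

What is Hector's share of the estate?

The spouse counts as an additional share at the children's level, so there are 4 primary shares of 750,000. Reuben takes one such share (750,000).
The children's combined portion (2,250,000) is divided into 3 shares of 750,000: Varun's 750,000 share passes to Varun's issue; Tobias's 750,000 share passes to Tobias's issue; Rangi's 750,000 share passes to Rangi's issue.
Varun's share (750,000) is divided into 2 shares of 375,000: Ingrid and Orsolya each take 375,000.
Tobias's share (750,000) is divided into 3 shares of 250,000: Niko, Hector, and Torin each take 250,000.
Rangi's share (750,000) is divided into 4 shares of 187,500: Desmond, Aoife, Hanna, and Henrik each take 187,500.

Hector receives 250,000.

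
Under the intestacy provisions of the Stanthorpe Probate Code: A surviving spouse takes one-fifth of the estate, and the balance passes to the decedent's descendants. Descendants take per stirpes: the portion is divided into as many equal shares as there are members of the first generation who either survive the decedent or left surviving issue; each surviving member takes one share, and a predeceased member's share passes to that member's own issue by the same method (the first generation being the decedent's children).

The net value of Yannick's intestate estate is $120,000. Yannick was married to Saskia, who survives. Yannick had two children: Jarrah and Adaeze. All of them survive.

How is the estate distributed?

Saskia: $24,000; Jarrah: $48,000; Adaeze: $48,000

Saskia takes one-fifth of $120,000 = $24,000. The remaining $96,000 passes to the descendants.
The descendants' portion ($96,000) is divided into 2 shares of $48,000: Jarrah and Adaeze each take $48,000.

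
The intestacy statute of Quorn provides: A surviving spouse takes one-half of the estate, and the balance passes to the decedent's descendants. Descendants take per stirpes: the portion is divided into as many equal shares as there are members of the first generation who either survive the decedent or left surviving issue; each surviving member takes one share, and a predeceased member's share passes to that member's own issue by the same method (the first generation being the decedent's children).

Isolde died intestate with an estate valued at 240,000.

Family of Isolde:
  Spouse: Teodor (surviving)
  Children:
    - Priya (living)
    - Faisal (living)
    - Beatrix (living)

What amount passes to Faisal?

Faisal receives 40,000.

Teodor takes one-half of 240,000 = 120,000. The remaining 120,000 passes to the descendants.
The descendants' portion (120,000) is divided into 3 shares of 40,000: Priya, Faisal, and Beatrix each take 40,000.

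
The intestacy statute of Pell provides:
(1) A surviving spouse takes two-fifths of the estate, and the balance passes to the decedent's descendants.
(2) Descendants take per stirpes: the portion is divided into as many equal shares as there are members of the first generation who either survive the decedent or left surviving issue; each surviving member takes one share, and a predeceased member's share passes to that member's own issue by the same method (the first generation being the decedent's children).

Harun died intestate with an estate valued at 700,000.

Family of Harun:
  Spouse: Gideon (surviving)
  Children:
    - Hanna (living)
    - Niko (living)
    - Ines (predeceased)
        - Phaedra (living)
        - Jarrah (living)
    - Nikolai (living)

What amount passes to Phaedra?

Gideon takes two-fifths of 700,000 = 280,000. The remaining 420,000 passes to the descendants.
The descendants' portion (420,000) is divided into 4 shares of 105,000: Hanna, Niko, and Nikolai each take 105,000; Ines's 105,000 share passes to Ines's issue.
Ines's share (105,000) is divided into 2 shares of 52,500: Phaedra and Jarrah each take 52,500.

Phaedra receives 52,500.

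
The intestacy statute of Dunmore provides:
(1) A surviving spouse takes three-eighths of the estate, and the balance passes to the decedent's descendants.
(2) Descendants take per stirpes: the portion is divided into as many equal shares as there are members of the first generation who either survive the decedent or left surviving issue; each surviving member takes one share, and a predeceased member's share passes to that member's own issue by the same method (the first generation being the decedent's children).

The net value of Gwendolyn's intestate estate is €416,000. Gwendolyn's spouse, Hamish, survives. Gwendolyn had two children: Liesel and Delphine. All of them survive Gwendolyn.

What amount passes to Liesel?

Liesel receives €130,000.

Hamish takes three-eighths of €416,000 = €156,000. The remaining €260,000 passes to the descendants.
The descendants' portion (€260,000) is divided into 2 shares of €130,000: Liesel and Delphine each take €130,000.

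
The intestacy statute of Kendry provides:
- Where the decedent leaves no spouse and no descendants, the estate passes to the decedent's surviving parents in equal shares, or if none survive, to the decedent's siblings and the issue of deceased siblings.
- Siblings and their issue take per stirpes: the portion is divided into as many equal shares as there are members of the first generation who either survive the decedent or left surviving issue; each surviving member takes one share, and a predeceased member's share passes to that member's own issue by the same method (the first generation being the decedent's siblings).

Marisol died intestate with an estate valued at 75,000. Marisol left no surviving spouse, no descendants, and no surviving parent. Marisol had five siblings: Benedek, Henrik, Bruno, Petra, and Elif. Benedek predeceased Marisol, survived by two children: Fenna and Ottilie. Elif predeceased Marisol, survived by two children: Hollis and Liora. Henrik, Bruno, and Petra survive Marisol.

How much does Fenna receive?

Fenna receives 7,500.

The entire 75,000 passes to the siblings and their issue.
That amount (75,000) is divided into 5 shares of 15,000: Henrik, Bruno, and Petra each take 15,000; Benedek's 15,000 share passes to Benedek's issue; Elif's 15,000 share passes to Elif's issue.
Benedek's share (15,000) is divided into 2 shares of 7,500: Fenna and Ottilie each take 7,500.
Elif's share (15,000) is divided into 2 shares of 7,500: Hollis and Liora each take 7,500.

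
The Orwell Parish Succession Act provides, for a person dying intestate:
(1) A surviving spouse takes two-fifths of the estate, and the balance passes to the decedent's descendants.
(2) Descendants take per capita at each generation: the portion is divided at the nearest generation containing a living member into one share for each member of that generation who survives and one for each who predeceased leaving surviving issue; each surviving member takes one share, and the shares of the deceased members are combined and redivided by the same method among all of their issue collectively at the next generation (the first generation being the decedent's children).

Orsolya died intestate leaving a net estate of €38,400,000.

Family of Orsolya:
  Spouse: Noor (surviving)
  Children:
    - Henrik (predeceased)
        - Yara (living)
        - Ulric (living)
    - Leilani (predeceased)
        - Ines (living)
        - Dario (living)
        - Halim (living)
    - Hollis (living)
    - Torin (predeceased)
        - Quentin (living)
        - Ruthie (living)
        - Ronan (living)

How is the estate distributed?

Noor: €15,360,000; Yara: €2,160,000; Ulric: €2,160,000; Ines: €2,160,000; Dario: €2,160,000; Halim: €2,160,000; Hollis: €5,760,000; Quentin: €2,160,000; Ruthie: €2,160,000; Ronan: €2,160,000

Noor takes two-fifths of €38,400,000 = €15,360,000. The remaining €23,040,000 passes to the descendants.
The descendants' portion (€23,040,000) is divided at the children's generation into 4 shares of €5,760,000. Hollis takes €5,760,000. The 3 shares of the deceased (Henrik, Leilani, and Torin) are combined into a pool of €17,280,000.
That pool (€17,280,000) is divided at the grandchildren's generation equally among Yara, Ulric, Ines, Dario, Halim, Quentin, Ruthie, and Ronan: €2,160,000 each.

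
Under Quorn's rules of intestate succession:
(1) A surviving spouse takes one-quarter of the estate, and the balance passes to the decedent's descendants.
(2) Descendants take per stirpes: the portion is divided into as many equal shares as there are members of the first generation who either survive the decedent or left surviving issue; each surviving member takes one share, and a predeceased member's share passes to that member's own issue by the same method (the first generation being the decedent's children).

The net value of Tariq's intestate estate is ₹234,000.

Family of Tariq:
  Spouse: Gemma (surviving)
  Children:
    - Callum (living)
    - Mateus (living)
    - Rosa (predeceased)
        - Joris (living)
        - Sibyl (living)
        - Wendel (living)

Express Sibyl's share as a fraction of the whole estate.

Gemma takes one-quarter of ₹234,000 = ₹58,500. The remaining ₹175,500 passes to the descendants.
The descendants' portion (₹175,500) is divided into 3 shares of ₹58,500: Callum and Mateus each take ₹58,500; Rosa's ₹58,500 share passes to Rosa's issue.
Rosa's share (₹58,500) is divided into 3 shares of ₹19,500: Joris, Sibyl, and Wendel each take ₹19,500.

Sibyl receives 1/12 of the estate.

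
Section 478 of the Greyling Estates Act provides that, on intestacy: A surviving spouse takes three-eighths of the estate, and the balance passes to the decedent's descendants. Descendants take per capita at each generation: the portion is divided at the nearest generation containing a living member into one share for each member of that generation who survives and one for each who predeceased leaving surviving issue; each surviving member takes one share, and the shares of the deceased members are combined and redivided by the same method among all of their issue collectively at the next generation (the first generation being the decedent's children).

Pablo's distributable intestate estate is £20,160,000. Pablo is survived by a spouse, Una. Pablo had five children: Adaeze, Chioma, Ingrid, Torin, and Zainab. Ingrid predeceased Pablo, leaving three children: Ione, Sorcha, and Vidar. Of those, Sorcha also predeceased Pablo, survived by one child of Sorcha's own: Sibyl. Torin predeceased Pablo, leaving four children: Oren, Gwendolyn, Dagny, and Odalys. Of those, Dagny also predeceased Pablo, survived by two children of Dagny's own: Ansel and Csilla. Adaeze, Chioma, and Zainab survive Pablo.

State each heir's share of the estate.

Una: £7,560,000; Adaeze: £2,520,000; Chioma: £2,520,000; Ione: £720,000; Sibyl: £480,000; Vidar: £720,000; Oren: £720,000; Gwendolyn: £720,000; Ansel: £480,000; Csilla: £480,000; Odalys: £720,000; Zainab: £2,520,000

Una takes three-eighths of £20,160,000 = £7,560,000. The remaining £12,600,000 passes to the descendants.
The descendants' portion (£12,600,000) is divided at the children's generation into 5 shares of £2,520,000. Adaeze, Chioma, and Zainab each take £2,520,000. The 2 shares of the deceased (Ingrid and Torin) are combined into a pool of £5,040,000.
That pool (£5,040,000) is divided at the grandchildren's generation into 7 shares of £720,000. Ione, Vidar, Oren, Gwendolyn, and Odalys each take £720,000. The 2 shares of the deceased (Sorcha and Dagny) are combined into a pool of £1,440,000.
That pool (£1,440,000) is divided at the great-grandchildren's generation equally among Sibyl, Ansel, and Csilla: £480,000 each.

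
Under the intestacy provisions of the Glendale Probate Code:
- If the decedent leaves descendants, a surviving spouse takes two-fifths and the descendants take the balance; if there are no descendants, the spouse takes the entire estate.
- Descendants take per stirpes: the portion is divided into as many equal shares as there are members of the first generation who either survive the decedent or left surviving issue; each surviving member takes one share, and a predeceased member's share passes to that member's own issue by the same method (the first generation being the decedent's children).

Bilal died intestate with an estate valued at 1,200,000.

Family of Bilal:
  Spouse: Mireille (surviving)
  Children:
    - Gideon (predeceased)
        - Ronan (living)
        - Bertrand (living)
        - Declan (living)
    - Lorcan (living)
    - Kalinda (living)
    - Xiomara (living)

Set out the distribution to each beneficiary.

Mireille: 480,000; Ronan: 60,000; Bertrand: 60,000; Declan: 60,000; Lorcan: 180,000; Kalinda: 180,000; Xiomara: 180,000

Mireille takes two-fifths of 1,200,000 = 480,000. The remaining 720,000 passes to the descendants.
The descendants' portion (720,000) is divided into 4 shares of 180,000: Lorcan, Kalinda, and Xiomara each take 180,000; Gideon's 180,000 share passes to Gideon's issue.
Gideon's share (180,000) is divided into 3 shares of 60,000: Ronan, Bertrand, and Declan each take 60,000.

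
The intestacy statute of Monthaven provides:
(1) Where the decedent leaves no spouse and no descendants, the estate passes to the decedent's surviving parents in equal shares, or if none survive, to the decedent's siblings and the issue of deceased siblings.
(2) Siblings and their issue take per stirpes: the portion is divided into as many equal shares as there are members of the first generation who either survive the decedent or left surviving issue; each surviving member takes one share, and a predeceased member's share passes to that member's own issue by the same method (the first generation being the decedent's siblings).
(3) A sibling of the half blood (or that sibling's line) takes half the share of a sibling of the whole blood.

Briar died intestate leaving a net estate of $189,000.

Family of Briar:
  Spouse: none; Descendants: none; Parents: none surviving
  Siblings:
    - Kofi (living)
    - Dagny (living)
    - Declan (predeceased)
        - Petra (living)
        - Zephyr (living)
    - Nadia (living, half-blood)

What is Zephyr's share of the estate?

The entire $189,000 passes to the siblings and their issue.
Counting each half-blood sibling's line as half a unit, there are 7/2 units in $189,000, so one unit is $54,000. Whole-blood lines (Kofi, Dagny, and Declan) take $54,000 each; half-blood lines (Nadia) take $27,000 each.
Declan's share ($54,000) is divided into 2 shares of $27,000: Petra and Zephyr each take $27,000.

Zephyr receives $27,000.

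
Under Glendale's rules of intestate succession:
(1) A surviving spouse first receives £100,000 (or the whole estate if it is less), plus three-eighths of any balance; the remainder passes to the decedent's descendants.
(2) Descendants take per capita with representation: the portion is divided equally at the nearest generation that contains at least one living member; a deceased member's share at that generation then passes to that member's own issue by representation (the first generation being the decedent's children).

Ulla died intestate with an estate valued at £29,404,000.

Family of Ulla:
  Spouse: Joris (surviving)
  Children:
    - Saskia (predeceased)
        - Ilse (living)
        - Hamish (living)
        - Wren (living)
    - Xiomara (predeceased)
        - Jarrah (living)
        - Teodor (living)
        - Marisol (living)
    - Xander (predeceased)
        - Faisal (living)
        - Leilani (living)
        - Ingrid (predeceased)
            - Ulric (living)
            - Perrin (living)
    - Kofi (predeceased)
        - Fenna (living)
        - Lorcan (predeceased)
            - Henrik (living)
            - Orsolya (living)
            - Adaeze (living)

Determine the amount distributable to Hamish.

Joris first takes £100,000, leaving a balance of £29,304,000. Joris then takes three-eighths of the balance (£10,989,000), for a total of £11,089,000. The remaining £18,315,000 passes to the descendants.
No child survives, so the initial division is made at the grandchildren's generation.
The descendants' portion (£18,315,000) is divided into 11 shares of £1,665,000: Ilse, Hamish, Wren, Jarrah, Teodor, Marisol, Faisal, Leilani, and Fenna each take £1,665,000; Ingrid's £1,665,000 share passes to Ingrid's issue; Lorcan's £1,665,000 share passes to Lorcan's issue.
Ingrid's share (£1,665,000) is divided into 2 shares of £832,500: Ulric and Perrin each take £832,500.
Lorcan's share (£1,665,000) is divided into 3 shares of £555,000: Henrik, Orsolya, and Adaeze each take £555,000.

Hamish receives £1,665,000.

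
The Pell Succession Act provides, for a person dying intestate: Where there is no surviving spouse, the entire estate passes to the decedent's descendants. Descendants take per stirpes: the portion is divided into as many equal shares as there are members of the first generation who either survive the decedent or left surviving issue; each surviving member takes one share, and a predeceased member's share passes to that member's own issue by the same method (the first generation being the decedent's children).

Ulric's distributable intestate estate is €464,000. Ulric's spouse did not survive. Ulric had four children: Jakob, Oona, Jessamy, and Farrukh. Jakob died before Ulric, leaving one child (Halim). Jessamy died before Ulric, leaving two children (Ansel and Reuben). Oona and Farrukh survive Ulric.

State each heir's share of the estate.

The entire €464,000 passes to the descendants.
That amount (€464,000) is divided into 4 shares of €116,000: Oona and Farrukh each take €116,000; Jakob's €116,000 share passes to Jakob's issue; Jessamy's €116,000 share passes to Jessamy's issue.
Jakob's share (€116,000) passes entirely to Halim.
Jessamy's share (€116,000) is divided into 2 shares of €58,000: Ansel and Reuben each take €58,000.

Halim: €116,000; Oona: €116,000; Ansel: €58,000; Reuben: €58,000; Farrukh: €116,000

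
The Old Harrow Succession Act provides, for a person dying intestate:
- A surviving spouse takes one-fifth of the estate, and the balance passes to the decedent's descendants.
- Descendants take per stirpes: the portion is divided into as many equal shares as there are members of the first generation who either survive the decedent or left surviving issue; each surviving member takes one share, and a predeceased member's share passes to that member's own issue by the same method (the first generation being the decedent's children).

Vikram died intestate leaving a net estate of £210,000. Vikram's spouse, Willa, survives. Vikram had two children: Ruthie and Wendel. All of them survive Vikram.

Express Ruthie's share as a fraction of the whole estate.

Willa takes one-fifth of £210,000 = £42,000. The remaining £168,000 passes to the descendants.
The descendants' portion (£168,000) is divided into 2 shares of £84,000: Ruthie and Wendel each take £84,000.

Ruthie receives 2/5 of the estate.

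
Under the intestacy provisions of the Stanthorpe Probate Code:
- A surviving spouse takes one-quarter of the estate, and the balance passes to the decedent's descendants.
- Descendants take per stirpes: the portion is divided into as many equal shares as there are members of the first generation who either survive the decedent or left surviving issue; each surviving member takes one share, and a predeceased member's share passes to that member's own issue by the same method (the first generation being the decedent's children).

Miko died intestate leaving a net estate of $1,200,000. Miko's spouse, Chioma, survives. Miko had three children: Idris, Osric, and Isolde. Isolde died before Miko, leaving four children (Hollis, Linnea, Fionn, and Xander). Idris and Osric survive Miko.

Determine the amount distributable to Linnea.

Linnea receives $75,000.

Chioma takes one-quarter of $1,200,000 = $300,000. The remaining $900,000 passes to the descendants.
The descendants' portion ($900,000) is divided into 3 shares of $300,000: Idris and Osric each take $300,000; Isolde's $300,000 share passes to Isolde's issue.
Isolde's share ($300,000) is divided into 4 shares of $75,000: Hollis, Linnea, Fionn, and Xander each take $75,000.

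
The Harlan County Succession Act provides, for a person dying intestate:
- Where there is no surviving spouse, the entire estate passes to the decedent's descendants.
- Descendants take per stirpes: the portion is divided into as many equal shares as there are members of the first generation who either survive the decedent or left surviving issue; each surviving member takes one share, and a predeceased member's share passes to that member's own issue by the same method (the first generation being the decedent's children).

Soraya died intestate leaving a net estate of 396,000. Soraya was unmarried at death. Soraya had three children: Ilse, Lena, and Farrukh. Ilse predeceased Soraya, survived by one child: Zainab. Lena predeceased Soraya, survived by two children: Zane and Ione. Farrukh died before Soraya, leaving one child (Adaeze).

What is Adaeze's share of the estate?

The entire 396,000 passes to the descendants.
That amount (396,000) is divided into 3 shares of 132,000: Ilse's 132,000 share passes to Ilse's issue; Lena's 132,000 share passes to Lena's issue; Farrukh's 132,000 share passes to Farrukh's issue.
Ilse's share (132,000) passes entirely to Zainab.
Lena's share (132,000) is divided into 2 shares of 66,000: Zane and Ione each take 66,000.
Farrukh's share (132,000) passes entirely to Adaeze.

Adaeze receives 132,000.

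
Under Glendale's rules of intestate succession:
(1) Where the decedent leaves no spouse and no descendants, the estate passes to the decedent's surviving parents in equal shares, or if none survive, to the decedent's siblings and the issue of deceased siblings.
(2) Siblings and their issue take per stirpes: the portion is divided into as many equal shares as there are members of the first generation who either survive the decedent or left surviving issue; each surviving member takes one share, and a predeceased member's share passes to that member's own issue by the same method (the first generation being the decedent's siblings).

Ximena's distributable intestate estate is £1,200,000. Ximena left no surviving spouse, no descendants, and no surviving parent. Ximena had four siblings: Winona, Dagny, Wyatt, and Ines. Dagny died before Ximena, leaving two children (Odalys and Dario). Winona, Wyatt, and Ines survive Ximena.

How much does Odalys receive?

Odalys receives £150,000.

The entire £1,200,000 passes to the siblings and their issue.
That amount (£1,200,000) is divided into 4 shares of £300,000: Winona, Wyatt, and Ines each take £300,000; Dagny's £300,000 share passes to Dagny's issue.
Dagny's share (£300,000) is divided into 2 shares of £150,000: Odalys and Dario each take £150,000.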